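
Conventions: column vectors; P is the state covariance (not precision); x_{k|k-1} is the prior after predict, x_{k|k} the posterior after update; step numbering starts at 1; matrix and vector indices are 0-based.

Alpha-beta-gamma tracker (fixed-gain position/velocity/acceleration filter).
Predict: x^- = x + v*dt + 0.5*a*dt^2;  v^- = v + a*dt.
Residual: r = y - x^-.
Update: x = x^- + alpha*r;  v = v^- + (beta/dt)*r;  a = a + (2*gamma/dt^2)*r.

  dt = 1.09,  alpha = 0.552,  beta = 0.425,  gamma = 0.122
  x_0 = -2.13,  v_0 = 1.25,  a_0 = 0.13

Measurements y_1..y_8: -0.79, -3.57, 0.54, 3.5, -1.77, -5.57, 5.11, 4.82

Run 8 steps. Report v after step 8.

v_post = 2.6714

step 1: x_pred=-0.6903  r=-0.0997  x^+=-0.7453  v^+=1.3528  a^+=0.1095
step 2: x_pred=0.7943  r=-4.3643  x^+=-1.6148  v^+=-0.2295  a^+=-0.7868
step 3: x_pred=-2.3323  r=2.8723  x^+=-0.7468  v^+=0.0329  a^+=-0.1969
step 4: x_pred=-0.8279  r=4.3279  x^+=1.5611  v^+=1.5058  a^+=0.6919
step 5: x_pred=3.6134  r=-5.3834  x^+=0.6418  v^+=0.1609  a^+=-0.4137
step 6: x_pred=0.5715  r=-6.1415  x^+=-2.8186  v^+=-2.6845  a^+=-1.6749
step 7: x_pred=-6.7398  r=11.8498  x^+=-0.1987  v^+=0.1101  a^+=0.7587
step 8: x_pred=0.3720  r=4.4480  x^+=2.8273  v^+=2.6714  a^+=1.6722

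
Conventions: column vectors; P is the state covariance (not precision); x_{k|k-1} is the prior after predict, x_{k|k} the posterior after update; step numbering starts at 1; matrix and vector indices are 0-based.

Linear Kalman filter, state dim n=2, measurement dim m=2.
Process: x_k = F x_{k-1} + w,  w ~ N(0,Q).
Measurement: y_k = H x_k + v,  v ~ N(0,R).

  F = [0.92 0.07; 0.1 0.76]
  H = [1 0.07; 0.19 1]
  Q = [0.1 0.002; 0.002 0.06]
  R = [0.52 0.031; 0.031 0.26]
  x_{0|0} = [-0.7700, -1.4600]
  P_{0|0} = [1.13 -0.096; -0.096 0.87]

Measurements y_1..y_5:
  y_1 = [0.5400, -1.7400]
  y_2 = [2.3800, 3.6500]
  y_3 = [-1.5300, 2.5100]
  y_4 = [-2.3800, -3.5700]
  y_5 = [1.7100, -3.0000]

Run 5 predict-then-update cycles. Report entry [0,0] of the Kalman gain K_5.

step 1: x^-=[-0.8106, -1.1866]  P^-=[1.0483 0.0844; 0.0844 0.5592]  S=[1.5829 0.3549; 0.3549 0.8892]  K=[0.6529 0.0584; -0.0736 0.6763]  nu=[1.4337, -0.3994]  x^+=[0.1022, -1.5622]  P^+=[0.3434 -0.0298; -0.0298 0.1792]
step 2: x^-=[-0.0154, -1.1770]  P^-=[0.3877 0.0221; 0.0221 0.1624]  S=[0.9116 0.1384; 0.1384 0.4448]  K=[0.4139 0.0864; -0.0212 0.3812]  nu=[2.4777, 4.8300]  x^+=[1.4277, 0.6115]  P^+=[0.2183 -0.0062; -0.0062 0.0996]
step 3: x^-=[1.3562, 0.6075]  P^-=[0.2845 0.0230; 0.0230 0.1188]  S=[0.8083 0.1167; 0.1167 0.3978]  K=[0.3404 0.0939; -0.0062 0.3114]  nu=[-2.9288, 1.6448]  x^+=[0.5137, 1.1379]  P^+=[0.1799 0.0008; 0.0008 0.0806]
step 4: x^-=[0.5523, 0.9162]  P^-=[0.2527 0.0234; 0.0234 0.1085]  S=[0.7765 0.1103; 0.1103 0.3865]  K=[0.3141 0.0951; -0.0017 0.2927]  nu=[-2.9964, -4.5911]  x^+=[-0.8255, -0.4225]  P^+=[0.1661 0.0029; 0.0029 0.0755]
step 5: x^-=[-0.7890, -0.4037]  P^-=[0.2413 0.0234; 0.0234 0.1057]  S=[0.7651 0.1079; 0.1079 0.3833]  K=[0.3041 0.0949; -0.0003 0.2875]  nu=[2.5273, -2.4464]  x^+=[-0.2526, -1.1078]  P^+=[0.1608 0.0035; 0.0035 0.0741]

K[0,0] = 0.3041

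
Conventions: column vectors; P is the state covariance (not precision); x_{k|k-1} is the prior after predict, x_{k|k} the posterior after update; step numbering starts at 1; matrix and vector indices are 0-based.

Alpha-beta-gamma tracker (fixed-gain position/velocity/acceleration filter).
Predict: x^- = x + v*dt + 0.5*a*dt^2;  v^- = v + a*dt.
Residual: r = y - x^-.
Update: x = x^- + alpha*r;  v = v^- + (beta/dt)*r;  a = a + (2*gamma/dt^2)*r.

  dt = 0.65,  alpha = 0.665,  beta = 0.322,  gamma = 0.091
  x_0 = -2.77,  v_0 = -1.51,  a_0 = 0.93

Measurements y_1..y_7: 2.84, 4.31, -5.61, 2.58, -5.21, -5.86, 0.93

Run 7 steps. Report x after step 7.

x_post = -2.6754

step 1: x_pred=-3.5550  r=6.3950  x^+=0.6977  v^+=2.2625  a^+=3.6848
step 2: x_pred=2.9467  r=1.3633  x^+=3.8533  v^+=5.3330  a^+=4.2721
step 3: x_pred=8.2222  r=-13.8322  x^+=-0.9762  v^+=1.2575  a^+=-1.6864
step 4: x_pred=-0.5151  r=3.0951  x^+=1.5432  v^+=1.6946  a^+=-0.3532
step 5: x_pred=2.5700  r=-7.7800  x^+=-2.6037  v^+=-2.3891  a^+=-3.7046
step 6: x_pred=-4.9392  r=-0.9208  x^+=-5.5515  v^+=-5.2532  a^+=-4.1012
step 7: x_pred=-9.8325  r=10.7625  x^+=-2.6754  v^+=-2.5874  a^+=0.5349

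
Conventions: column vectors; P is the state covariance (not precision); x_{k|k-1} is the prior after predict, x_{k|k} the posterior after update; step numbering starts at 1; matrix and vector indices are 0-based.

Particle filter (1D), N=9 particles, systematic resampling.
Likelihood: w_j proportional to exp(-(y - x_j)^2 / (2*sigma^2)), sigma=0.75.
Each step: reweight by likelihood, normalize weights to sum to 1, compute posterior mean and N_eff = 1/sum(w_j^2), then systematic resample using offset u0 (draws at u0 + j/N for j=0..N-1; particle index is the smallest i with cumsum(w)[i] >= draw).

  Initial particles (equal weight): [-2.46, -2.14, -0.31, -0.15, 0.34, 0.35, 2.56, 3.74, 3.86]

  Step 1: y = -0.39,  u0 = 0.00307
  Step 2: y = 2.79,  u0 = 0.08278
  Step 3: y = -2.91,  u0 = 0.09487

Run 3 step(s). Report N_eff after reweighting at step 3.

N_eff = 2.3726

step 1: w=[0.0068, 0.0201, 0.3041, 0.2905, 0.1904, 0.1880, 0.0001, 0.0000, 0.0000]  mean=-0.0667  Neff=4.0175  idx=[0, 2, 2, 3, 3, 3, 4, 4, 5]
step 2: w=[0.0000, 0.0119, 0.0119, 0.0280, 0.0280, 0.0280, 0.2931, 0.2931, 0.3061]  mean=0.2865  Neff=3.7299  idx=[5, 6, 6, 7, 7, 7, 8, 8, 8]
step 3: w=[0.6364, 0.0464, 0.0464, 0.0464, 0.0464, 0.0464, 0.0438, 0.0438, 0.0438]  mean=0.0295  Neff=2.3726  idx=[0, 0, 0, 0, 0, 1, 3, 6, 8]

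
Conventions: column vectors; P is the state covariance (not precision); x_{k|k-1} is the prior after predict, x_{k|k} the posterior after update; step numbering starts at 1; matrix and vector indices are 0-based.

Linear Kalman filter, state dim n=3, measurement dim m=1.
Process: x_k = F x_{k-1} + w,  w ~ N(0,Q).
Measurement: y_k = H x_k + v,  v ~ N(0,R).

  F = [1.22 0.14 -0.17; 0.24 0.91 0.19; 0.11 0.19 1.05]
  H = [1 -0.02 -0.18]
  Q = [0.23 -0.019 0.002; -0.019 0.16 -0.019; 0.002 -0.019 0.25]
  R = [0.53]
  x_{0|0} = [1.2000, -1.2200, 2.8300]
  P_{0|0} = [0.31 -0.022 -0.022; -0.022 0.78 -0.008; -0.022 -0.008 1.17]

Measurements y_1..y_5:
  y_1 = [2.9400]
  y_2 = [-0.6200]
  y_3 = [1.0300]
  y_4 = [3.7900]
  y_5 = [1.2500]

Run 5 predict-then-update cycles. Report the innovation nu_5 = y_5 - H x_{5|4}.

step 1: x^-=[0.8121, -0.2845, 2.8717]  P^-=[0.7425 0.1050 -0.1786; 0.1050 0.8516 0.3403; -0.1786 0.3403 1.5626]  S=[1.3860]  K=[0.5574; 0.0193; -0.3367]  nu=[2.6391]  x^+=[2.2831, -0.2336, 1.9831]  P^+=[0.3119 0.0901 0.0815; 0.0901 0.8511 0.3493; 0.0815 0.3493 1.4055]
step 2: x^-=[2.4156, 0.7121, 2.2890]  P^-=[0.7319 0.2093 -0.0191; 0.2093 1.1011 0.7985; -0.0191 0.7985 1.9960]  S=[1.3312]  K=[0.5492; 0.0327; -0.2963]  nu=[-2.6093]  x^+=[0.9825, 0.6269, 3.0620]  P^+=[0.3303 0.1854 0.1975; 0.1854 1.0997 0.8114; 0.1975 0.8114 1.8792]
step 3: x^-=[0.7659, 1.3880, 3.4423]  P^-=[0.7403 0.3029 0.1283; 0.3029 1.5371 1.4403; 0.1283 1.4403 2.7426]  S=[1.3119]  K=[0.5421; 0.0099; -0.3005]  nu=[0.9115]  x^+=[1.2600, 1.3970, 3.1684]  P^+=[0.3548 0.2959 0.3420; 0.2959 1.5369 1.4441; 0.3420 1.4441 2.6242]
step 4: x^-=[1.1942, 2.1757, 3.7309]  P^-=[0.7545 0.4147 0.2926; 0.4147 2.2077 2.3481; 0.2926 2.3481 3.8705]  S=[1.3058]  K=[0.5311; -0.0399; -0.3455]  nu=[3.3109]  x^+=[2.9527, 2.0436, 2.5871]  P^+=[0.3861 0.4424 0.5322; 0.4424 2.2057 2.3301; 0.5322 2.3301 3.7147]
step 5: x^-=[3.4486, 3.0599, 3.4295]  P^-=[0.7748 0.5642 0.4978; 0.5642 3.1904 3.6338; 0.4978 3.6338 5.5008]  S=[1.3087]  K=[0.5149; -0.1174; -0.4318]  nu=[-1.5201]  x^+=[2.6658, 3.2384, 4.0859]  P^+=[0.4278 0.6434 0.7887; 0.6434 3.1723 3.5675; 0.7887 3.5675 5.2569]

innov = [-1.5201]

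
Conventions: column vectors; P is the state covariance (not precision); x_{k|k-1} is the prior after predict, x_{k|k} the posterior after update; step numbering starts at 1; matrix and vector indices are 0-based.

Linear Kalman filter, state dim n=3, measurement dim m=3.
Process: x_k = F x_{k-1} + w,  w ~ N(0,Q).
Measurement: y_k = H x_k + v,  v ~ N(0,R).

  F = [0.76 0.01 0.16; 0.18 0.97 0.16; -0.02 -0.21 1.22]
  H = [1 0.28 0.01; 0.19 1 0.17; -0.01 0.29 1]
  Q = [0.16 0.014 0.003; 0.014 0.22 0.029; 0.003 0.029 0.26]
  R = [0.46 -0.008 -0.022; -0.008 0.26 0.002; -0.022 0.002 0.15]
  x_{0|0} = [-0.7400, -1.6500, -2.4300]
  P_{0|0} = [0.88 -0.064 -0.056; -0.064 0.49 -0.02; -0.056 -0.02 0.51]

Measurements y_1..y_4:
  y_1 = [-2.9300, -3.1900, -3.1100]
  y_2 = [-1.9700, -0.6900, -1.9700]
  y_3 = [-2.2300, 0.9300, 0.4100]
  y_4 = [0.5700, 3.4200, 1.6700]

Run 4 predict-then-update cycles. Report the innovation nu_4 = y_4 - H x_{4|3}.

innov = [1.7150, 3.9708, 1.8472]

step 1: x^-=[-0.9677, -2.1225, -2.6033]  P^-=[0.6667 0.0933 0.0471; 0.0933 0.6908 -0.0059; 0.0471 -0.0059 1.0535]  S=[1.2342 0.4200 0.1102; 0.4200 1.0419 0.3871; 0.1102 0.3871 1.2568]  K=[0.5651 -0.0118 0.0078; -0.0013 0.7028 -0.0624; 0.0217 -0.1626 0.8847]  nu=[-1.3420, -0.4411, 0.0991]  x^+=[-1.7201, -2.4370, -2.4730]  P^+=[0.2771 -0.0618 0.0094; -0.0618 0.2060 -0.0683; 0.0094 -0.0683 0.1518]
step 2: x^-=[-1.7273, -3.0691, -2.4709]  P^-=[0.3251 0.0028 0.0480; 0.0028 0.3844 -0.0572; 0.0480 -0.0572 0.5291]  S=[0.8175 0.1702 0.0439; 0.1702 0.6562 0.1519; 0.0439 0.1519 0.6773]  K=[0.3974 -0.0019 0.0420; 0.0165 0.5794 -0.0510; 0.0297 -0.1250 0.7821]  nu=[0.6414, 3.1274, 1.3736]  x^+=[-1.4209, -1.3167, -1.7685]  P^+=[0.1936 -0.0424 0.0118; -0.0424 0.1680 -0.0560; 0.0118 -0.0560 0.1328]
step 3: x^-=[-1.3760, -1.8159, -1.8526]  P^-=[0.2773 0.0072 0.0445; 0.0072 0.3562 -0.0394; 0.0445 -0.0394 0.4929]  S=[0.7700 0.1582 0.0445; 0.1582 0.6327 0.1559; 0.0445 0.1559 0.6491]  K=[0.3596 0.0065 0.0413; 0.0260 0.5573 -0.0373; 0.0287 -0.1125 0.7661]  nu=[-0.3271, 3.3223, 2.7755]  x^+=[-1.3575, -0.0765, -0.1094]  P^+=[0.1745 -0.0360 0.0105; -0.0360 0.1603 -0.0519; 0.0105 -0.0519 0.1292]
step 4: x^-=[-1.0500, -0.3360, -0.0902]  P^-=[0.2659 0.0095 0.0418; 0.0095 0.3517 -0.0344; 0.0418 -0.0344 0.4852]  S=[0.7595 0.1571 0.0435; 0.1571 0.6299 0.1582; 0.0435 0.1582 0.6440]  K=[0.3500 0.0096 0.0390; 0.0293 0.5528 -0.0330; 0.0276 -0.1094 0.7623]  nu=[1.7150, 3.9708, 1.8472]  x^+=[-0.3397, 1.8486, 0.9311]  P^+=[0.1695 -0.0341 0.0098; -0.0341 0.1586 -0.0508; 0.0098 -0.0508 0.1284]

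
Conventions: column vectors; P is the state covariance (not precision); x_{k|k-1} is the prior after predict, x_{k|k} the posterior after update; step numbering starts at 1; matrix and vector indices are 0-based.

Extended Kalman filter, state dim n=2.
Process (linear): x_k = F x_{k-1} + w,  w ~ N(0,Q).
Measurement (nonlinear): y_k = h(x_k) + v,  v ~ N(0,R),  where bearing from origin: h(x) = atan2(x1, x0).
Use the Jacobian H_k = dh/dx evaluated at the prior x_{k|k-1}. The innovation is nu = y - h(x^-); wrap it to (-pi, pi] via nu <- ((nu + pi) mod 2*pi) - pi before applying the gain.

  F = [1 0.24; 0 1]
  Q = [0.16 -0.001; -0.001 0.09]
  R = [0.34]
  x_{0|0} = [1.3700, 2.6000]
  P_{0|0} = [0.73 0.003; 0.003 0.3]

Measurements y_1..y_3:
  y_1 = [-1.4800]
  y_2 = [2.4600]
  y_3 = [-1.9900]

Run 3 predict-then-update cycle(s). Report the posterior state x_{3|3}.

step 1: x^-=[1.9940, 2.6000]  P^-=[0.9087 0.0740; 0.0740 0.3900]  H_jac=[-0.2422 0.1857]  S=[0.4001]  K=[-0.5157; 0.1363]  nu=[-2.3966]  x^+=[3.2299, 2.2735]  P^+=[0.8023 0.1021; 0.1021 0.3826]
step 2: x^-=[3.7755, 2.2735]  P^-=[1.0334 0.1929; 0.1929 0.4726]  H_jac=[-0.1170 0.1944]  S=[0.3632]  K=[-0.2297; 0.1907]  nu=[1.9180]  x^+=[3.3349, 2.6393]  P^+=[1.0142 0.2088; 0.2088 0.4594]
step 3: x^-=[3.9683, 2.6393]  P^-=[1.3009 0.3181; 0.3181 0.5494]  H_jac=[-0.1162 0.1747]  S=[0.3614]  K=[-0.2645; 0.1633]  nu=[-2.5769]  x^+=[4.6498, 2.2185]  P^+=[1.2756 0.3337; 0.3337 0.5397]

x_post = [4.6498, 2.2185]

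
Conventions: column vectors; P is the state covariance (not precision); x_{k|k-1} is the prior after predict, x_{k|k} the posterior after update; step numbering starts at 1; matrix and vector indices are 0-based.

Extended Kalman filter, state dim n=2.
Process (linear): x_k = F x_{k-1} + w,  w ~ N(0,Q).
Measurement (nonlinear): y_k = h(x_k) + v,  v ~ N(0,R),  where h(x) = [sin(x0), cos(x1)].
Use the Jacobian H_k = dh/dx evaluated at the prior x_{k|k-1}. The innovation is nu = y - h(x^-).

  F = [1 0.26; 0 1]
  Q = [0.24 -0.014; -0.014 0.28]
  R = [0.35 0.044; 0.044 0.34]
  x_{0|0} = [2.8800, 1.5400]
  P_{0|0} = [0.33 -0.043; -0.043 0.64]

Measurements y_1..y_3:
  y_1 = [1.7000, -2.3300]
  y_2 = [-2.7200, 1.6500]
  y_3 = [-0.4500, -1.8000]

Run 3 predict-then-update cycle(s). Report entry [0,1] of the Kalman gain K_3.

K[0,1] = 0.0315

step 1: x^-=[3.2804, 1.5400]  P^-=[0.5909 0.1094; 0.1094 0.9200]  H_jac=[-0.9904 0.0000; 0.0000 -0.9995]  S=[0.9296 0.1523; 0.1523 1.2591]  K=[-0.6278 -0.0109; 0.0032 -0.7307]  nu=[1.8384, -2.3608]  x^+=[2.1521, 3.2708]  P^+=[0.2223 0.0313; 0.0313 0.2484]
step 2: x^-=[3.0025, 3.2708]  P^-=[0.4954 0.0819; 0.0819 0.5284]  H_jac=[-0.9903 0.0000; 0.0000 0.1289]  S=[0.8359 0.0335; 0.0335 0.3488]  K=[-0.5905 0.0871; -0.1053 0.2054]  nu=[-2.8586, 2.6417]  x^+=[4.9204, 4.1145]  P^+=[0.2048 0.0281; 0.0281 0.5059]
step 3: x^-=[5.9902, 4.1145]  P^-=[0.4936 0.1456; 0.1456 0.7859]  H_jac=[0.9574 0.0000; 0.0000 0.8265]  S=[0.8024 0.1592; 0.1592 0.8768]  K=[0.5827 0.0315; 0.0278 0.7357]  nu=[-0.1611, -1.2371]  x^+=[5.8574, 3.1998]  P^+=[0.2145 0.0440; 0.0440 0.3041]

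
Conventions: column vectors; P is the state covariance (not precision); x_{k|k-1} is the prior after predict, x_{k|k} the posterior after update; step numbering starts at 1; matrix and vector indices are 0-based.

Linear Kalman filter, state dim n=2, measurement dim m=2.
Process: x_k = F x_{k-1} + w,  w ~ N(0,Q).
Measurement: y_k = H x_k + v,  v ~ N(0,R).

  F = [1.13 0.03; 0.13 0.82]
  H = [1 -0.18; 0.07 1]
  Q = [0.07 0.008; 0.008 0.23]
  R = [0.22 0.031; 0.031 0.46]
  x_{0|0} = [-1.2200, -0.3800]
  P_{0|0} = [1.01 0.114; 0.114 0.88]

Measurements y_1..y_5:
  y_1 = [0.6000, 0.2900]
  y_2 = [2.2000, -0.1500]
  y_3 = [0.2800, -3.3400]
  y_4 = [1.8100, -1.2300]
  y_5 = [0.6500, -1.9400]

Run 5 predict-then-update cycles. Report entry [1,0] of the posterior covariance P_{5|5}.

P_post[1,0] = 0.0405

step 1: x^-=[-1.3900, -0.4702]  P^-=[1.3682 0.2841; 0.2841 0.8631]  S=[1.5139 0.2519; 0.2519 1.3696]  K=[0.8498 0.1210; -0.0230 0.6489]  nu=[1.9054, 0.8575]  x^+=[0.3330, 0.0425]  P^+=[0.2029 0.0678; 0.0678 0.2931]
step 2: x^-=[0.3776, 0.0782]  P^-=[0.3340 0.1081; 0.1081 0.4449]  S=[0.5295 0.0810; 0.0810 0.9217]  K=[0.5800 0.0917; -0.0225 0.4929]  nu=[1.8365, -0.2546]  x^+=[1.4194, -0.0887]  P^+=[0.1395 0.0504; 0.0504 0.2225]
step 3: x^-=[1.6013, 0.1118]  P^-=[0.2518 0.0808; 0.0808 0.3927]  S=[0.4554 0.0578; 0.0578 0.8653]  K=[0.5108 0.0797; -0.0364 0.4628]  nu=[-1.3011, -3.5639]  x^+=[0.6526, -1.4903]  P^+=[0.1227 0.0439; 0.0439 0.2087]
step 4: x^-=[0.6927, -1.1372]  P^-=[0.2299 0.0720; 0.0720 0.3818]  S=[0.4363 0.0495; 0.0495 0.8530]  K=[0.4887 0.0749; -0.0442 0.4560]  nu=[0.9126, -0.1413]  x^+=[1.1281, -1.2419]  P^+=[0.1173 0.0414; 0.0414 0.2055]
step 5: x^-=[1.2375, -0.8717]  P^-=[0.2228 0.0688; 0.0688 0.3790]  S=[0.4303 0.0463; 0.0463 0.8497]  K=[0.4811 0.0731; -0.0475 0.4543]  nu=[-0.7444, -1.1549]  x^+=[0.7949, -1.3610]  P^+=[0.1154 0.0405; 0.0405 0.2047]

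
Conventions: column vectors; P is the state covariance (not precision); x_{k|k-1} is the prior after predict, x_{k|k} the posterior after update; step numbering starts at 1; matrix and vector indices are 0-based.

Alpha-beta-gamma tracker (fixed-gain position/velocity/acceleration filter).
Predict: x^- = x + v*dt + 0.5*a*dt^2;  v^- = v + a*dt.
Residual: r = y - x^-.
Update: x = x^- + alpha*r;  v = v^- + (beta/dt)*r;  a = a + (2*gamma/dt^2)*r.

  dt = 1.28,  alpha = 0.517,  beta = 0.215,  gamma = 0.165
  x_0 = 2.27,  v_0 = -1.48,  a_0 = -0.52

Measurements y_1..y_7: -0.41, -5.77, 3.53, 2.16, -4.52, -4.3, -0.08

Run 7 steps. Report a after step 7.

step 1: x_pred=-0.0504  r=-0.3596  x^+=-0.2363  v^+=-2.2060  a^+=-0.5924
step 2: x_pred=-3.5453  r=-2.2247  x^+=-4.6955  v^+=-3.3380  a^+=-1.0405
step 3: x_pred=-9.8205  r=13.3505  x^+=-2.9183  v^+=-2.4274  a^+=1.6485
step 4: x_pred=-4.6749  r=6.8349  x^+=-1.1413  v^+=0.8307  a^+=3.0251
step 5: x_pred=2.4003  r=-6.9203  x^+=-1.1775  v^+=3.5405  a^+=1.6313
step 6: x_pred=4.6907  r=-8.9907  x^+=0.0425  v^+=4.1184  a^+=-0.1796
step 7: x_pred=5.1670  r=-5.2470  x^+=2.4543  v^+=3.0072  a^+=-1.2364

a_post = -1.2364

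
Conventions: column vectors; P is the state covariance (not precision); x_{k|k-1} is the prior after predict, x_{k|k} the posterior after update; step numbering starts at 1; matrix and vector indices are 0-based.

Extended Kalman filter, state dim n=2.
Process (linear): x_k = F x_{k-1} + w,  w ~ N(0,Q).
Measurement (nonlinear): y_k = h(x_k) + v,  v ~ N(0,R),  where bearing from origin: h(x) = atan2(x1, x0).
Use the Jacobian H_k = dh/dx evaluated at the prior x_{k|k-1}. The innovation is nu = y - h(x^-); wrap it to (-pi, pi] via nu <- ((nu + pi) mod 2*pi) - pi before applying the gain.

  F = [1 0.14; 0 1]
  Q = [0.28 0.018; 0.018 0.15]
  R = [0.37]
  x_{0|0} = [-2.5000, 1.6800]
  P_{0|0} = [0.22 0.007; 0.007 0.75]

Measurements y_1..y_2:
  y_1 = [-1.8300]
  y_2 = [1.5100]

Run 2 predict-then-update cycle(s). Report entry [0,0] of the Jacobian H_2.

step 1: x^-=[-2.2648, 1.6800]  P^-=[0.5167 0.1300; 0.1300 0.9000]  H_jac=[-0.2113 -0.2848]  S=[0.4817]  K=[-0.3035; -0.5891]  nu=[1.9498]  x^+=[-2.8565, 0.5313]  P^+=[0.4723 0.0439; 0.0439 0.7328]
step 2: x^-=[-2.7821, 0.5313]  P^-=[0.7789 0.1645; 0.1645 0.8828]  H_jac=[-0.0662 -0.3468]  S=[0.4871]  K=[-0.2230; -0.6508]  nu=[-1.4429]  x^+=[-2.4604, 1.4703]  P^+=[0.7547 0.0938; 0.0938 0.6765]

H_jac[0,0] = -0.0662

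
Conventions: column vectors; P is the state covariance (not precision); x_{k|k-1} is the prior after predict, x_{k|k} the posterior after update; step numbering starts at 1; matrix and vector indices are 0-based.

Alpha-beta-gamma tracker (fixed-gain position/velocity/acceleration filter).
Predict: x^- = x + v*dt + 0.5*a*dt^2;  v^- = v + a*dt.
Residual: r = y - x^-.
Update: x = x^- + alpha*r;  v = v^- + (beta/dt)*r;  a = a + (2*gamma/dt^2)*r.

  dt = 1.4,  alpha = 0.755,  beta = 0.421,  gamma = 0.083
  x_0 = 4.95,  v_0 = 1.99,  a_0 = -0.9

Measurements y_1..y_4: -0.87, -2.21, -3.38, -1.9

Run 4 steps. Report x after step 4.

x_post = -4.2406

step 1: x_pred=6.8540  r=-7.7240  x^+=1.0224  v^+=-1.5927  a^+=-1.5542
step 2: x_pred=-2.7305  r=0.5205  x^+=-2.3375  v^+=-3.6120  a^+=-1.5101
step 3: x_pred=-8.8743  r=5.4943  x^+=-4.7261  v^+=-4.0740  a^+=-1.0448
step 4: x_pred=-11.4535  r=9.5535  x^+=-4.2406  v^+=-2.6637  a^+=-0.2356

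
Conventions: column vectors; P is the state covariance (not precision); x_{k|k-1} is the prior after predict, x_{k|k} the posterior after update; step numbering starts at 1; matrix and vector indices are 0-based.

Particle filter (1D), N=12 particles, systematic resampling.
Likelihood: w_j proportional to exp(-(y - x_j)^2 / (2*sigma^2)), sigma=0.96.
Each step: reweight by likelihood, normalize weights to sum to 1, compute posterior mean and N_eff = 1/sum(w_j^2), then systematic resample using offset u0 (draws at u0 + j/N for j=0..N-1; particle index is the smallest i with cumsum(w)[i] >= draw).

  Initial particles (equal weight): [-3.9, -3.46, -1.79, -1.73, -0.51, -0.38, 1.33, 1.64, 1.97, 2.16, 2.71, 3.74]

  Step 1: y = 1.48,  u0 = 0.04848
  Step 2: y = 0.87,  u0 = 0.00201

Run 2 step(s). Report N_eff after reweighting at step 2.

step 1: w=[0.0000, 0.0000, 0.0007, 0.0008, 0.0265, 0.0347, 0.2240, 0.2237, 0.1991, 0.1765, 0.0998, 0.0142]  mean=1.7324  Neff=5.4621  idx=[5, 6, 6, 7, 7, 7, 8, 8, 9, 9, 9, 10]
step 2: w=[0.0630, 0.1311, 0.1311, 0.1066, 0.1066, 0.1066, 0.0763, 0.0763, 0.0596, 0.0596, 0.0596, 0.0234]  mean=1.5999  Neff=10.4916  idx=[0, 1, 1, 2, 3, 3, 4, 5, 6, 7, 8, 10]

N_eff = 10.4916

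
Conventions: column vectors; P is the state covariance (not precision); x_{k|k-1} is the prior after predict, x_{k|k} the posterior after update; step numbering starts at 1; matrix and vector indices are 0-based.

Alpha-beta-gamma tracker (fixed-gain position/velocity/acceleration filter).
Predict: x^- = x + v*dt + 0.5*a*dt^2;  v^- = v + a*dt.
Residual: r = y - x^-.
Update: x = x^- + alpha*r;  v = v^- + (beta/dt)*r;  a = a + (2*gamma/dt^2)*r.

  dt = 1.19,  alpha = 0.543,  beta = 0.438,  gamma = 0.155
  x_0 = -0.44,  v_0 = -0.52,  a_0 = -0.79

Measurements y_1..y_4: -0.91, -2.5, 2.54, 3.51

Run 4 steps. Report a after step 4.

a_post = 1.8575

step 1: x_pred=-1.6182  r=0.7082  x^+=-1.2336  v^+=-1.1994  a^+=-0.6350
step 2: x_pred=-3.1106  r=0.6106  x^+=-2.7790  v^+=-1.7303  a^+=-0.5013
step 3: x_pred=-5.1931  r=7.7331  x^+=-0.9940  v^+=0.5194  a^+=1.1915
step 4: x_pred=0.4677  r=3.0423  x^+=2.1197  v^+=3.0571  a^+=1.8575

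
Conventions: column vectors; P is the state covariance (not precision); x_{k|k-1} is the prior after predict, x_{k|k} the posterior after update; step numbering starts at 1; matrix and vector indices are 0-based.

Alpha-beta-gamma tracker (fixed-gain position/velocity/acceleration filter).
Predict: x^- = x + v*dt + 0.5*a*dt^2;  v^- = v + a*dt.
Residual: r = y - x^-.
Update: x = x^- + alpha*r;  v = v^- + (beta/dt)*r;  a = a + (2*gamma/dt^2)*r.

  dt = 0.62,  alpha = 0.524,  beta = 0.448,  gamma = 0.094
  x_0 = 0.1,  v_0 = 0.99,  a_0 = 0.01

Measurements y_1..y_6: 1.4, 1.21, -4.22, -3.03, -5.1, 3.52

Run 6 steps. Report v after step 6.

step 1: x_pred=0.7157  r=0.6843  x^+=1.0743  v^+=1.4906  a^+=0.3447
step 2: x_pred=2.0647  r=-0.8547  x^+=1.6169  v^+=1.0867  a^+=-0.0734
step 3: x_pred=2.2765  r=-6.4965  x^+=-1.1277  v^+=-3.6530  a^+=-3.2506
step 4: x_pred=-4.0173  r=0.9873  x^+=-3.5000  v^+=-4.9550  a^+=-2.7678
step 5: x_pred=-7.1040  r=2.0040  x^+=-6.0539  v^+=-5.2230  a^+=-1.7877
step 6: x_pred=-9.6357  r=13.1557  x^+=-2.7421  v^+=3.1748  a^+=4.6465

v_post = 3.1748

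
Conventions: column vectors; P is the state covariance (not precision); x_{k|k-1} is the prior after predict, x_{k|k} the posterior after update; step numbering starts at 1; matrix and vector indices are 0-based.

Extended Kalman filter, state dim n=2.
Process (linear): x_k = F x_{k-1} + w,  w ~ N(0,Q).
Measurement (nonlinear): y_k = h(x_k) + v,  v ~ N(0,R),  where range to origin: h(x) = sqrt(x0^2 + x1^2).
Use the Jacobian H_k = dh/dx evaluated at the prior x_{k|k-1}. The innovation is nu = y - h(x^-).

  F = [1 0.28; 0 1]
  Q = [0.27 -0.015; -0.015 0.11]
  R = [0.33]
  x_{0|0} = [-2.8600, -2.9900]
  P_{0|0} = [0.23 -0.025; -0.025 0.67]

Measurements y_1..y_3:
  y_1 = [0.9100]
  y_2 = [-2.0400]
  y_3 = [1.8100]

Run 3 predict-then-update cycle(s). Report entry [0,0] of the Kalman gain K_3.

K[0,0] = 0.5697

step 1: x^-=[-3.6972, -2.9900]  P^-=[0.5385 0.1476; 0.1476 0.7800]  H_jac=[-0.7776 -0.6288]  S=[1.1083]  K=[-0.4615; -0.5461]  nu=[-3.8449]  x^+=[-1.9226, -0.8904]  P^+=[0.3024 -0.1317; -0.1317 0.4495]
step 2: x^-=[-2.1719, -0.8904]  P^-=[0.5339 -0.0209; -0.0209 0.5595]  H_jac=[-0.9253 -0.3793]  S=[0.8529]  K=[-0.5699; -0.2262]  nu=[-4.3873]  x^+=[0.3284, 0.1019]  P^+=[0.2569 -0.1308; -0.1308 0.5159]
step 3: x^-=[0.3569, 0.1019]  P^-=[0.4941 -0.0014; -0.0014 0.6259]  H_jac=[0.9616 0.2744]  S=[0.8333]  K=[0.5697; 0.2045]  nu=[1.4388]  x^+=[1.1767, 0.3961]  P^+=[0.2236 -0.0985; -0.0985 0.5910]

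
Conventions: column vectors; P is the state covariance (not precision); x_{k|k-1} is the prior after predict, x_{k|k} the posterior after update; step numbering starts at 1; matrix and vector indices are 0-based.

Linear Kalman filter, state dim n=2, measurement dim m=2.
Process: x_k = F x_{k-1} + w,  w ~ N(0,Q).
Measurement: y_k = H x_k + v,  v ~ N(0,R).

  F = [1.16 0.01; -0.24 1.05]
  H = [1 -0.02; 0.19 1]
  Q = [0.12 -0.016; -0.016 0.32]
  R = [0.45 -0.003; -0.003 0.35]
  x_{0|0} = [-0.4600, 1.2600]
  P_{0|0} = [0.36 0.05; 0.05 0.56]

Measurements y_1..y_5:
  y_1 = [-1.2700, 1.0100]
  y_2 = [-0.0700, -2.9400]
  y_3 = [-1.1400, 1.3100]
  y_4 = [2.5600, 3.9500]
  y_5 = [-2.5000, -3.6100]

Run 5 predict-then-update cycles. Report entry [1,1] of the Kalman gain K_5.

step 1: x^-=[-0.5210, 1.4334]  P^-=[0.6056 -0.0496; -0.0496 0.9329]  S=[1.0580 0.0440; 0.0440 1.2860]  K=[0.5721 0.0313; -0.0945 0.7214]  nu=[-0.7203, -0.3244]  x^+=[-0.9433, 1.2675]  P^+=[0.2565 -0.0395; -0.0395 0.2603]
step 2: x^-=[-1.0815, 1.5572]  P^-=[0.4643 -0.1327; -0.1327 0.6416]  S=[0.9199 -0.0598; -0.0598 0.9580]  K=[0.5067 -0.0148; -0.1168 0.6362]  nu=[1.0426, -4.2917]  x^+=[-0.4897, -1.2949]  P^+=[0.2271 -0.0498; -0.0498 0.2325]
step 3: x^-=[-0.5810, -1.2421]  P^-=[0.4244 -0.1374; -0.1374 0.6145]  S=[0.8801 -0.0715; -0.0715 0.9276]  K=[0.4834 -0.0239; -0.1192 0.6251]  nu=[-0.5838, 2.6625]  x^+=[-0.9268, 0.4919]  P^+=[0.2166 -0.0510; -0.0510 0.2288]
step 4: x^-=[-1.0702, 0.7389]  P^-=[0.4103 -0.1358; -0.1358 0.6104]  S=[0.8659 -0.0726; -0.0726 0.9236]  K=[0.4748 -0.0254; -0.1187 0.6236]  nu=[3.6450, 3.4144]  x^+=[0.5738, 2.4357]  P^+=[0.2127 -0.0507; -0.0507 0.2283]
step 5: x^-=[0.6899, 2.4198]  P^-=[0.4051 -0.1345; -0.1345 0.6095]  S=[0.8607 -0.0722; -0.0722 0.9230]  K=[0.4716 -0.0254; -0.1181 0.6234]  nu=[-3.1415, -6.1608]  x^+=[-0.6351, -1.0499]  P^+=[0.2113 -0.0505; -0.0505 0.2281]

K[1,1] = 0.6234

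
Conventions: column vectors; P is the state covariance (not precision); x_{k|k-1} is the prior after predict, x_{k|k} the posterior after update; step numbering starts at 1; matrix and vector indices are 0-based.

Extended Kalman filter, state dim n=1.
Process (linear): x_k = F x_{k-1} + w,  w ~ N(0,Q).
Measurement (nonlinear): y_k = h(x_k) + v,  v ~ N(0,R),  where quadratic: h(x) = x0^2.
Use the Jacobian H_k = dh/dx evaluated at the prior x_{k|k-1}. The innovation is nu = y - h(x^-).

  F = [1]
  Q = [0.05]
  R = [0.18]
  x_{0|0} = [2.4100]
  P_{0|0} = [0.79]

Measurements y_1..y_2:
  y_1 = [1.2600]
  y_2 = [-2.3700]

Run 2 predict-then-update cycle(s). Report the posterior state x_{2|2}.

step 1: x^-=[2.4100]  P^-=[0.8400]  H_jac=[4.8200]  S=[19.6952]  K=[0.2056]  nu=[-4.5481]  x^+=[1.4750]  P^+=[0.0077]
step 2: x^-=[1.4750]  P^-=[0.0577]  H_jac=[2.9501]  S=[0.6820]  K=[0.2495]  nu=[-4.5457]  x^+=[0.3409]  P^+=[0.0152]

x_post = [0.3409]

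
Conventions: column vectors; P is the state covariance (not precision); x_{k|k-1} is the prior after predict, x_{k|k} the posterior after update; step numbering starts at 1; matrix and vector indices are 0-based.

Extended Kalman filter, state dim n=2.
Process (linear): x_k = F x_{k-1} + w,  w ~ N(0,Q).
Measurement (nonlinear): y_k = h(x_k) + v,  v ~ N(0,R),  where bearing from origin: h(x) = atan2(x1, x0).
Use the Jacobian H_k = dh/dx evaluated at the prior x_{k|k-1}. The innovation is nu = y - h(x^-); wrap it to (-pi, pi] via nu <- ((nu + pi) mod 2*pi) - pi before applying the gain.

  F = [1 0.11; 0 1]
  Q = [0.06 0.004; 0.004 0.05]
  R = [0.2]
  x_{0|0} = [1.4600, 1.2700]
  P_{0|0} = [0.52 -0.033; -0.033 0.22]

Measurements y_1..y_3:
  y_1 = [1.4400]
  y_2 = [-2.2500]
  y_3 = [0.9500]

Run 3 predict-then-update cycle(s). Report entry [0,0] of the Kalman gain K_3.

K[0,0] = 0.0163

step 1: x^-=[1.5997, 1.2700]  P^-=[0.5754 -0.0048; -0.0048 0.2700]  H_jac=[-0.3044 0.3834]  S=[0.2941]  K=[-0.6018; 0.3569]  nu=[0.7690]  x^+=[1.1370, 1.5445]  P^+=[0.4689 0.0584; 0.0584 0.2325]
step 2: x^-=[1.3068, 1.5445]  P^-=[0.5445 0.0880; 0.0880 0.2825]  H_jac=[-0.3773 0.3193]  S=[0.2851]  K=[-0.6221; 0.1999]  nu=[-3.1185]  x^+=[3.2470, 0.9209]  P^+=[0.4342 0.1234; 0.1234 0.2711]
step 3: x^-=[3.3483, 0.9209]  P^-=[0.5246 0.1572; 0.1572 0.3211]  H_jac=[-0.0764 0.2777]  S=[0.2211]  K=[0.0163; 0.3489]  nu=[0.6816]  x^+=[3.3593, 1.1587]  P^+=[0.5246 0.1560; 0.1560 0.2942]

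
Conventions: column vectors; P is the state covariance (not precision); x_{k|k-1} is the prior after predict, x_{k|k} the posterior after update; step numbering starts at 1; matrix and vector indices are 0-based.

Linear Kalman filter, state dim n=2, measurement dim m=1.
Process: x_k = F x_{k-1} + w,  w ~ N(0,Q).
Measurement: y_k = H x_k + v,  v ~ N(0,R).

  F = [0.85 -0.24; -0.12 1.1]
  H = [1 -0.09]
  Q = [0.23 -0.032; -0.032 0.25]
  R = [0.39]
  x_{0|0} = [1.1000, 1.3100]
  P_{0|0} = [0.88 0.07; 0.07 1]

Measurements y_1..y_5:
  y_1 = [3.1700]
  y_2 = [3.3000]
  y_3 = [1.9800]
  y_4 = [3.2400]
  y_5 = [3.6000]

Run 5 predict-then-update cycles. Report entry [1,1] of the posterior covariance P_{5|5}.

P_post[1,1] = 1.5566

step 1: x^-=[0.6206, 1.3090]  P^-=[0.8948 -0.3183; -0.3183 1.4542]  S=[1.3539]  K=[0.6821; -0.3318]  nu=[2.6672]  x^+=[2.4399, 0.4241]  P^+=[0.2649 -0.0119; -0.0119 1.3052]
step 2: x^-=[1.9721, 0.1738]  P^-=[0.5015 -0.4151; -0.4151 1.8362]  S=[0.9810]  K=[0.5492; -0.5915]  nu=[1.3435]  x^+=[2.7100, -0.6210]  P^+=[0.2055 -0.0963; -0.0963 1.4929]
step 3: x^-=[2.4525, -1.0083]  P^-=[0.5038 -0.5399; -0.5399 2.0848]  S=[1.0079]  K=[0.5481; -0.7219]  nu=[-0.5633]  x^+=[2.1438, -0.6017]  P^+=[0.2010 -0.1412; -0.1412 1.5596]
step 4: x^-=[1.9666, -0.9191]  P^-=[0.5227 -0.6003; -0.6003 2.1773]  S=[1.0384]  K=[0.5554; -0.7668]  nu=[1.1906]  x^+=[2.6279, -1.8321]  P^+=[0.2024 -0.1581; -0.1581 1.5667]
step 5: x^-=[2.6734, -2.3307]  P^-=[0.5309 -0.6186; -0.6186 2.1903]  S=[1.0500]  K=[0.5587; -0.7768]  nu=[0.7168]  x^+=[3.0739, -2.8875]  P^+=[0.2032 -0.1629; -0.1629 1.5566]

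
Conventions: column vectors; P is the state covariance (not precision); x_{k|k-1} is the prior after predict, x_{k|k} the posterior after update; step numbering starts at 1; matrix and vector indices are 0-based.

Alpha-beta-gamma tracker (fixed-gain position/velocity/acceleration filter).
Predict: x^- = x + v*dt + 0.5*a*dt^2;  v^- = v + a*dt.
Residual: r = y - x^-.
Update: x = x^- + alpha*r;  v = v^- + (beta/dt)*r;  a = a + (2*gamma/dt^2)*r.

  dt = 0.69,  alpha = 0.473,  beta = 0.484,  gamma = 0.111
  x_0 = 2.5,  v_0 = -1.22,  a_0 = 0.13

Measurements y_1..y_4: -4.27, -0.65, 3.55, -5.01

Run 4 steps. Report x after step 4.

x_post = -1.6978

step 1: x_pred=1.6891  r=-5.9591  x^+=-1.1295  v^+=-5.3103  a^+=-2.6487
step 2: x_pred=-5.4242  r=4.7742  x^+=-3.1660  v^+=-3.7891  a^+=-0.4225
step 3: x_pred=-5.8810  r=9.4310  x^+=-1.4202  v^+=2.5348  a^+=3.9751
step 4: x_pred=1.2751  r=-6.2851  x^+=-1.6978  v^+=0.8689  a^+=1.0444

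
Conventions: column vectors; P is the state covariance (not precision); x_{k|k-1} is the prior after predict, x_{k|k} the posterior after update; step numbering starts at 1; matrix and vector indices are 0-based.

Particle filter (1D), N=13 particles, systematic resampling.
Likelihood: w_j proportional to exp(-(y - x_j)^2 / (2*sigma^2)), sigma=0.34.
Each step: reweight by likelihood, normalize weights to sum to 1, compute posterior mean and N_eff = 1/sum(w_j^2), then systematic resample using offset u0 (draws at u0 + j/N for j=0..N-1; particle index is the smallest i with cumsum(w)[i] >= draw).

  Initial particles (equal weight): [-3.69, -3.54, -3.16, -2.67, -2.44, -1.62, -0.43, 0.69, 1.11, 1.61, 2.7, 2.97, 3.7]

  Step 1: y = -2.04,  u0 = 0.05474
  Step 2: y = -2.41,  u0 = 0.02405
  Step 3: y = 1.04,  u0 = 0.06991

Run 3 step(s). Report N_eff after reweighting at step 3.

N_eff = 10.0047

step 1: w=[0.0000, 0.0001, 0.0038, 0.1561, 0.4349, 0.4051, 0.0000, 0.0000, 0.0000, 0.0000, 0.0000, 0.0000, 0.0000]  mean=-2.1465  Neff=2.6481  idx=[3, 3, 4, 4, 4, 4, 4, 4, 5, 5, 5, 5, 5]
step 2: w=[0.0956, 0.0956, 0.1276, 0.1276, 0.1276, 0.1276, 0.1276, 0.1276, 0.0086, 0.0086, 0.0086, 0.0086, 0.0086]  mean=-2.4487  Neff=8.5934  idx=[0, 1, 1, 2, 3, 3, 4, 4, 5, 6, 6, 7, 7]
step 3: w=[0.0001, 0.0001, 0.0001, 0.1000, 0.1000, 0.1000, 0.1000, 0.1000, 0.1000, 0.1000, 0.1000, 0.1000, 0.1000]  mean=-2.4401  Neff=10.0047  idx=[3, 4, 5, 6, 6, 7, 8, 9, 9, 10, 11, 12, 12]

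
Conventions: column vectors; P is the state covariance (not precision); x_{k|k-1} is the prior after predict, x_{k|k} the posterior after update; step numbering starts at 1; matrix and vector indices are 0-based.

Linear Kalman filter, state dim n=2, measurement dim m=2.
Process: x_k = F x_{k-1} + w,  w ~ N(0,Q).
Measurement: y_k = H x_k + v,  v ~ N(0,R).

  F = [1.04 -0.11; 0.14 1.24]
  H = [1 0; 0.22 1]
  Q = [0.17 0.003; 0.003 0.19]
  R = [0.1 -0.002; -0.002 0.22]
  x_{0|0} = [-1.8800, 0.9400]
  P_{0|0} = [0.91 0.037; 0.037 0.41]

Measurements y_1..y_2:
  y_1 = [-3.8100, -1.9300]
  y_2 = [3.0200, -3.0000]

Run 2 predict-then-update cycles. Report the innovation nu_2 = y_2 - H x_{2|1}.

step 1: x^-=[-2.0586, 0.9024]  P^-=[1.1508 0.1267; 0.1267 0.8511]  S=[1.2508 0.3779; 0.3779 1.1826]  K=[0.9109 0.0302; -0.1364 0.7869]  nu=[-1.7514, -2.3795]  x^+=[-3.7258, -0.7311]  P^+=[0.0910 -0.0152; -0.0152 0.1767]
step 2: x^-=[-3.7944, -1.4281]  P^-=[0.2741 -0.0272; -0.0272 0.4582]  S=[0.3741 0.0311; 0.0311 0.6795]  K=[0.7314 0.0152; -0.1286 0.6714]  nu=[6.8144, -0.7371]  x^+=[1.1785, -2.7991]  P^+=[0.0731 -0.0142; -0.0142 0.1511]

innov = [6.8144, -0.7371]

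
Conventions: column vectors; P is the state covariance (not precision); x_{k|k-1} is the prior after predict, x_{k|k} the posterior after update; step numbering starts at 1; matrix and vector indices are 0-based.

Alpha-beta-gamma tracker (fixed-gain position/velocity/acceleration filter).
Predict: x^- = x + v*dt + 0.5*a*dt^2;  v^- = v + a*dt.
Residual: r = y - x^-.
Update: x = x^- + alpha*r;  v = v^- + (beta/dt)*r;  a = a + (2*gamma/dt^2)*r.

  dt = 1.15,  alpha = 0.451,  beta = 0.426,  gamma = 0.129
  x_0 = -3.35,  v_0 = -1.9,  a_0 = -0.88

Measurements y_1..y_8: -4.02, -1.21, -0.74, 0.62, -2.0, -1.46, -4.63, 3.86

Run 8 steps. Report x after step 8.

x_post = -2.3771

step 1: x_pred=-6.1169  r=2.0969  x^+=-5.1712  v^+=-2.1352  a^+=-0.4709
step 2: x_pred=-7.9381  r=6.7281  x^+=-4.9037  v^+=-0.1845  a^+=0.8416
step 3: x_pred=-4.5594  r=3.8194  x^+=-2.8368  v^+=2.1982  a^+=1.5867
step 4: x_pred=0.7404  r=-0.1204  x^+=0.6861  v^+=3.9784  a^+=1.5632
step 5: x_pred=6.2949  r=-8.2949  x^+=2.5539  v^+=2.7034  a^+=-0.0550
step 6: x_pred=5.6265  r=-7.0865  x^+=2.4305  v^+=0.0151  a^+=-1.4374
step 7: x_pred=1.4973  r=-6.1273  x^+=-1.2661  v^+=-3.9077  a^+=-2.6328
step 8: x_pred=-7.5009  r=11.3609  x^+=-2.3771  v^+=-2.7269  a^+=-0.4164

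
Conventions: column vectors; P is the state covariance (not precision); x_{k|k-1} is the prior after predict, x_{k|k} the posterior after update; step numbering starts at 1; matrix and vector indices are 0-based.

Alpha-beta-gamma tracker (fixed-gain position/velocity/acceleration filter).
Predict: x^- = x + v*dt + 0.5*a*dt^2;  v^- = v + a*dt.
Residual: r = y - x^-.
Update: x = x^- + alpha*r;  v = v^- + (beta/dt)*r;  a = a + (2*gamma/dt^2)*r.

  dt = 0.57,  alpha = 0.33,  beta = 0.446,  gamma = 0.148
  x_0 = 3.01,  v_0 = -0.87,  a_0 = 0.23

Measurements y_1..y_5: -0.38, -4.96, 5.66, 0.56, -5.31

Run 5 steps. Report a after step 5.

a_post = 1.8642

step 1: x_pred=2.5515  r=-2.9315  x^+=1.5841  v^+=-3.0326  a^+=-2.4407
step 2: x_pred=-0.5410  r=-4.4190  x^+=-1.9993  v^+=-7.8815  a^+=-6.4666
step 3: x_pred=-7.5422  r=13.2022  x^+=-3.1855  v^+=-1.2373  a^+=5.5613
step 4: x_pred=-2.9873  r=3.5473  x^+=-1.8167  v^+=4.7083  a^+=8.7931
step 5: x_pred=2.2954  r=-7.6054  x^+=-0.2144  v^+=3.7694  a^+=1.8642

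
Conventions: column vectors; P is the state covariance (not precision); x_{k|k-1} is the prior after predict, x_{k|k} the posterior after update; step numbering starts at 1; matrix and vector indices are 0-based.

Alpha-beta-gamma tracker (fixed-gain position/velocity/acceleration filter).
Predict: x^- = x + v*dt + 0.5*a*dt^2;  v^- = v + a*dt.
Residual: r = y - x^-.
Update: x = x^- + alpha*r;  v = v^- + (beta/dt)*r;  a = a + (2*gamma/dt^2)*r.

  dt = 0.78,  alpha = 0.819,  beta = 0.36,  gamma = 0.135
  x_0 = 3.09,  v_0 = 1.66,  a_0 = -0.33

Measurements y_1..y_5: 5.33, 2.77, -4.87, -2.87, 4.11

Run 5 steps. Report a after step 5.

step 1: x_pred=4.2844  r=1.0456  x^+=5.1407  v^+=1.8852  a^+=0.1340
step 2: x_pred=6.6520  r=-3.8820  x^+=3.4726  v^+=0.1980  a^+=-1.5887
step 3: x_pred=3.1438  r=-8.0138  x^+=-3.4195  v^+=-4.7399  a^+=-5.1452
step 4: x_pred=-8.6818  r=5.8118  x^+=-3.9219  v^+=-6.0707  a^+=-2.5660
step 5: x_pred=-9.4377  r=13.5477  x^+=1.6579  v^+=-1.8194  a^+=3.4463

a_post = 3.4463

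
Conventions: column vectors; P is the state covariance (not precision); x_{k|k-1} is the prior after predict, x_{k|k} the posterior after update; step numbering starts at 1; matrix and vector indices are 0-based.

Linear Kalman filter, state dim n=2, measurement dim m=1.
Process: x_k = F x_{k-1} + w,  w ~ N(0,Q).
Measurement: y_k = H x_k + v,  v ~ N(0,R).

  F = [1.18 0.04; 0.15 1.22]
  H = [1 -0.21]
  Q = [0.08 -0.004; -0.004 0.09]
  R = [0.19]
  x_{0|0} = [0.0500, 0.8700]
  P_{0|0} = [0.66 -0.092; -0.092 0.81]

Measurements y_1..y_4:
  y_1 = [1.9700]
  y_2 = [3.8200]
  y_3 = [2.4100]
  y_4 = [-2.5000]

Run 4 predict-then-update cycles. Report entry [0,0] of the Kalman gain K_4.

K[0,0] = 0.6112

step 1: x^-=[0.0938, 1.0689]  P^-=[0.9916 0.0194; 0.0194 1.2768]  S=[1.2298]  K=[0.8030; -0.2023]  nu=[2.1007]  x^+=[1.7807, 0.6440]  P^+=[0.1986 0.2191; 0.2191 1.2265]
step 2: x^-=[2.1270, 1.0527]  P^-=[0.3792 0.4078; 0.4078 2.0001]  S=[0.4861]  K=[0.6038; -0.0252]  nu=[1.9141]  x^+=[3.2828, 1.0044]  P^+=[0.2019 0.4152; 0.4152 1.9998]
step 3: x^-=[3.9139, 1.7178]  P^-=[0.4035 0.7295; 0.7295 3.2230]  S=[0.4293]  K=[0.5832; 0.1227]  nu=[-1.1431]  x^+=[3.2472, 1.5776]  P^+=[0.2575 0.6988; 0.6988 3.2166]
step 4: x^-=[3.8948, 2.4118]  P^-=[0.5097 1.2087; 1.2087 5.1391]  S=[0.4187]  K=[0.6112; 0.3093]  nu=[-5.8884]  x^+=[0.2961, 0.5903]  P^+=[0.3533 1.1296; 1.1296 5.0990]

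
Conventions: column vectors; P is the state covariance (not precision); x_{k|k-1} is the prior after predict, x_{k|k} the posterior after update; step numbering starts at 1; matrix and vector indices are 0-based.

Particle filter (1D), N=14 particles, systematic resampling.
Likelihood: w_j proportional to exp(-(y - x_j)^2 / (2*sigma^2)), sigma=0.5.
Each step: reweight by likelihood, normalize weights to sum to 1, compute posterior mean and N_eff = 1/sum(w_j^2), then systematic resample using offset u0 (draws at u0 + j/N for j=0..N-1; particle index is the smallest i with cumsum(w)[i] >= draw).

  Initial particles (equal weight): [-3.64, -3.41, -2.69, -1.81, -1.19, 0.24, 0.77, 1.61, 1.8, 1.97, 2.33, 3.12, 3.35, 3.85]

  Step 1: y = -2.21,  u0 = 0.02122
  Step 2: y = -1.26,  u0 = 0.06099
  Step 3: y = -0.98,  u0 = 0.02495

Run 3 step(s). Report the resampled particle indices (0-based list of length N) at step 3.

resampled_idx = [0, 2, 4, 5, 7, 9, 10, 10, 11, 11, 12, 12, 13, 13]

step 1: w=[0.0108, 0.0361, 0.4057, 0.4671, 0.0803, 0.0000, 0.0000, 0.0000, 0.0000, 0.0000, 0.0000, 0.0000, 0.0000, 0.0000]  mean=-2.1947  Neff=2.5598  idx=[1, 2, 2, 2, 2, 2, 2, 3, 3, 3, 3, 3, 3, 4]
step 2: w=[0.0000, 0.0038, 0.0038, 0.0038, 0.0038, 0.0038, 0.0038, 0.1250, 0.1250, 0.1250, 0.1250, 0.1250, 0.1250, 0.2267]  mean=-1.6897  Neff=6.8819  idx=[7, 7, 8, 9, 9, 10, 10, 11, 11, 12, 13, 13, 13, 13]
step 3: w=[0.0408, 0.0408, 0.0408, 0.0408, 0.0408, 0.0408, 0.0408, 0.0408, 0.0408, 0.0408, 0.1481, 0.1481, 0.1481, 0.1481]  mean=-1.4428  Neff=9.5861  idx=[0, 2, 4, 5, 7, 9, 10, 10, 11, 11, 12, 12, 13, 13]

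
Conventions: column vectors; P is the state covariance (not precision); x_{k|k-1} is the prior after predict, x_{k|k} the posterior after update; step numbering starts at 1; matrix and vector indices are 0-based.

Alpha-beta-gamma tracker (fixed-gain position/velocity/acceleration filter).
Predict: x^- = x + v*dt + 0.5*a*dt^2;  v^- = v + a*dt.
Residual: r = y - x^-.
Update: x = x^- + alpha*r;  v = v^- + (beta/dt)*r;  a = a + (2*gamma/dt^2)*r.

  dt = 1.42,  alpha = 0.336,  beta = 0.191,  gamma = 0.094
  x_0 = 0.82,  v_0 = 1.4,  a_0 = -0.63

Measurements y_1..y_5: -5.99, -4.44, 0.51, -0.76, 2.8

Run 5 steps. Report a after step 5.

step 1: x_pred=2.1728  r=-8.1628  x^+=-0.5699  v^+=-0.5926  a^+=-1.3911
step 2: x_pred=-2.8138  r=-1.6262  x^+=-3.3602  v^+=-2.7866  a^+=-1.5427
step 3: x_pred=-8.8725  r=9.3825  x^+=-5.7200  v^+=-3.7152  a^+=-0.6679
step 4: x_pred=-11.6690  r=10.9090  x^+=-8.0036  v^+=-3.1963  a^+=0.3492
step 5: x_pred=-12.1902  r=14.9902  x^+=-7.1535  v^+=-0.6841  a^+=1.7468

a_post = 1.7468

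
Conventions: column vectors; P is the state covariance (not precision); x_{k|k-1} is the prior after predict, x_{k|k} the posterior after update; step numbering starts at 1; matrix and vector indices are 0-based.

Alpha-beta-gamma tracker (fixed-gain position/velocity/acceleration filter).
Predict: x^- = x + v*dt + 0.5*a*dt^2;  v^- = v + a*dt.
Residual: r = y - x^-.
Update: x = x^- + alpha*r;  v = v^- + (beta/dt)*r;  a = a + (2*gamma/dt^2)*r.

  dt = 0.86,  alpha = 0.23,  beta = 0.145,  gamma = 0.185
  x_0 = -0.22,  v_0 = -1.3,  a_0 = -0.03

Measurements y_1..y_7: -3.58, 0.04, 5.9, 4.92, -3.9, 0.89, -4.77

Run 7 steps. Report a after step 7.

step 1: x_pred=-1.3491  r=-2.2309  x^+=-1.8622  v^+=-1.7019  a^+=-1.1461
step 2: x_pred=-3.7497  r=3.7897  x^+=-2.8781  v^+=-2.0486  a^+=0.7498
step 3: x_pred=-4.3626  r=10.2626  x^+=-2.0022  v^+=0.3266  a^+=5.8839
step 4: x_pred=0.4545  r=4.4655  x^+=1.4816  v^+=6.1396  a^+=8.1178
step 5: x_pred=9.7636  r=-13.6636  x^+=6.6210  v^+=10.8172  a^+=1.2823
step 6: x_pred=16.3979  r=-15.5079  x^+=12.8311  v^+=9.3052  a^+=-6.4758
step 7: x_pred=18.4389  r=-23.2089  x^+=13.1008  v^+=-0.1771  a^+=-18.0865

a_post = -18.0865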